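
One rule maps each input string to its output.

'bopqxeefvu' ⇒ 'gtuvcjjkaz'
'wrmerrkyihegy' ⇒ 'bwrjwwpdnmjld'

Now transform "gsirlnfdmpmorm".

Rule — shift every letter 5 places forward in the alphabet (wrapping around).
Applying that to "gsirlnfdmpmorm" gives "lxnwqskirurtwr".

lxnwqskirurtwr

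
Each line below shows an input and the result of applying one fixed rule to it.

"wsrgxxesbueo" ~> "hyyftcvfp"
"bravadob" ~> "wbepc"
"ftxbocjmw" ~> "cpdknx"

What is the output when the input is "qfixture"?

yuvsf

The transformation: shift every letter 1 place forward in the alphabet (wrapping around), then delete the first 3 characters.
For "qfixture", step one produces "rgjyuvsf"; step two turns that into "yuvsf".
(Check on "ftxbocjmw": → "guycpdknx" → "cpdknx" ✓)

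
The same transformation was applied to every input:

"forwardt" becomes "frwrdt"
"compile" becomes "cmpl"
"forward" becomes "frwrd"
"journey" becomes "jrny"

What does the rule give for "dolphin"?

The rule is to remove every vowel.
On "dolphin" that produces "dlphn".

dlphn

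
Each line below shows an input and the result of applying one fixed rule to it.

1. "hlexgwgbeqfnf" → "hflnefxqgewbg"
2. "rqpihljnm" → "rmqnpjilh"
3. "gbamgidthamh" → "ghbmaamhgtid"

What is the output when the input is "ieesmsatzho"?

The rule is to take characters alternately from the front and the back (1st, last, 2nd, 2nd-last, ...).
Doing the same to "ieesmsatzho": "ioehezstmas".

ioehezstmas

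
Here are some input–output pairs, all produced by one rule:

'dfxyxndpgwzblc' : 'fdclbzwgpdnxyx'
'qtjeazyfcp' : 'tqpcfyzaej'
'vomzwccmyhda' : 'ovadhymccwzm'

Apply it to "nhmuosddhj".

The pattern: move the first 2 characters to the end (rotate left by 2), then reverse the string.
"nhmuosddhj" → "muosddhjnh" → "hnjhddsoum".

hnjhddsoum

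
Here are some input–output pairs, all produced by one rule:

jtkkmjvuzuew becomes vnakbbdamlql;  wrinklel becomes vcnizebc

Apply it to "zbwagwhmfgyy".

The pattern: shift every letter 9 places backward in the alphabet (wrapping around), then move the last 2 characters to the front (rotate right by 2).
For "zbwagwhmfgyy", step one produces "qsnrxnydwxpp"; step two turns that into "ppqsnrxnydwx".

ppqsnrxnydwx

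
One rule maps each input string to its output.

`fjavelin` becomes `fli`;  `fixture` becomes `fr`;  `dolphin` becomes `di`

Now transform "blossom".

bo

In each case the input is transformed by: swap each adjacent pair of characters (1↔2, 3↔4, ...), then keep one character in every 3, starting at position 2 (positions 2nd, 5th, 8th, ...).
Working it through for "blossom": intermediate "lbsoosm", final "bo".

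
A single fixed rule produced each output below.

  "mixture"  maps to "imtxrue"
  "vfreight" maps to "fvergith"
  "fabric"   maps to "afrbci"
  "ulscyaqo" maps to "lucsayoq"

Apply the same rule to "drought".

In each case the input is transformed by: swap each adjacent pair of characters (1↔2, 3↔4, ...).
Applying that to "drought" gives "rduohgt".

rduohgt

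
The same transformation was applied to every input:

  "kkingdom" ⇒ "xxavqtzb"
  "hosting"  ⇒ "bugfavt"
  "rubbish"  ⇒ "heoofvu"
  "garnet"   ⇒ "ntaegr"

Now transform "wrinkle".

ejavyxr

The pattern: shift every letter 13 places forward in the alphabet (wrapping around) — i.e. ROT13, then swap each adjacent pair of characters (1↔2, 3↔4, ...).
For "wrinkle", step one produces "jevaxyr"; step two turns that into "ejavyxr".
(Check on "rubbish": → "ehoovfu" → "heoofvu" ✓)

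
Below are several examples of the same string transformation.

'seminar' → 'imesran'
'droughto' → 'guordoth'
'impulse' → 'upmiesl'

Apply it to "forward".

In each case the input is transformed by: move the last 3 characters to the front (rotate right by 3), then reverse the string.
Doing the same to "forward": "wrofdra".
(Check on "seminar": → "narsemi" → "imesran" ✓)

wrofdra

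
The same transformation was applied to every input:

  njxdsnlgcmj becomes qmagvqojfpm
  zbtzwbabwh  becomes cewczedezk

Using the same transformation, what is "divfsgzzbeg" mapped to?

The pattern: shift every letter 3 places forward in the alphabet (wrapping around).
Doing the same to "divfsgzzbeg": "glyivjccehj".

glyivjccehj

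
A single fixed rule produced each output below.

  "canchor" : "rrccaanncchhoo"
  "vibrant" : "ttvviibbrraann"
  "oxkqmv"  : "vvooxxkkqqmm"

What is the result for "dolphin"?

nnddoollpphhii

Each output is the input with this applied: move the last character to the front, then double every character.
"dolphin" → "ndolphi" → "nnddoollpphhii".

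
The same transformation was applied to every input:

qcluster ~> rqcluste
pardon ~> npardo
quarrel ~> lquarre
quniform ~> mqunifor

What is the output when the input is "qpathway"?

The pattern: move the last character to the front.
On "qpathway" that produces "yqpathwa".

yqpathwa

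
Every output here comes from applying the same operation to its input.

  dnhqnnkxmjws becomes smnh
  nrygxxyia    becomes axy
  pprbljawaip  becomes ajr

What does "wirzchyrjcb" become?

The pattern: keep one character in every 3, starting at position 3 (positions 3rd, 6th, 9th, ...), then reverse the string.
For "wirzchyrjcb", step one produces "rhj"; step two turns that into "jhr".

jhr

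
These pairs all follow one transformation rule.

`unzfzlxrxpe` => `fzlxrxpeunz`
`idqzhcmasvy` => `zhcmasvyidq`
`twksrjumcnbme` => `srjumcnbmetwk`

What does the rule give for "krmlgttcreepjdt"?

Looking at the pairs, the operation is to move the first 3 characters to the end (rotate left by 3).
So "krmlgttcreepjdt" becomes "lgttcreepjdtkrm".

lgttcreepjdtkrm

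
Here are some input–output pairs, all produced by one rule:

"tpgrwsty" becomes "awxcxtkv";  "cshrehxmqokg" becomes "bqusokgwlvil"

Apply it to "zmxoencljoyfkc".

The rule is to shift every letter 4 places forward in the alphabet (wrapping around), then swap the front and back halves of the string.
For "zmxoencljoyfkc" the result is "pnscjogdqbsirg".

pnscjogdqbsirg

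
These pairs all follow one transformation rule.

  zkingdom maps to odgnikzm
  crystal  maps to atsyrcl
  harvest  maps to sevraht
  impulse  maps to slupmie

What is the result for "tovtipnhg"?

The pattern: reverse the string, then move the first character to the end.
"tovtipnhg" → "ghnpitvot" → "hnpitvotg".

hnpitvotg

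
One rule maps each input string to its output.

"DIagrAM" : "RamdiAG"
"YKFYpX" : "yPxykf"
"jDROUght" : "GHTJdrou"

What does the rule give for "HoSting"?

The rule is to flip the case of every letter, then move the last 3 characters to the front (rotate right by 3).
Applying both steps to "HoSting": "hOsTING", then "INGhOsT".

INGhOsT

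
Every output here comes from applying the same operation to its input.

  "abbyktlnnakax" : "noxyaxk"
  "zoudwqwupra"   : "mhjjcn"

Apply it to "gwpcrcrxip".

tceev

The transformation: shift every letter 13 places forward in the alphabet (wrapping around) — i.e. ROT13, then keep every other character starting from the first (positions 1st, 3rd, 5th, ...).
On "gwpcrcrxip": the first step gives "tjcpepekvc", and the second then gives "tceev".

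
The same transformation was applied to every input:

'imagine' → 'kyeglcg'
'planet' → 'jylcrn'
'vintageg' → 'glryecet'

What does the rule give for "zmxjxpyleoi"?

The rule is to move the first character to the end, then shift every letter 2 places backward in the alphabet (wrapping around).
Working it through for "zmxjxpyleoi": intermediate "mxjxpyleoiz", final "kvhvnwjcmgx".

kvhvnwjcmgx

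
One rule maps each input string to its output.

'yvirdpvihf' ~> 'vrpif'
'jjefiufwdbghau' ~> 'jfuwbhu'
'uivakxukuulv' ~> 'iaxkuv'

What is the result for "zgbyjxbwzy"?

gyxwy

Each output is the input with this applied: keep every other character starting from the second (positions 2nd, 4th, 6th, ...).
So "zgbyjxbwzy" becomes "gyxwy".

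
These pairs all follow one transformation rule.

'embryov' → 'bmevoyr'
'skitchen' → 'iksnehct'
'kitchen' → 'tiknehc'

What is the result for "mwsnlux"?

Each output is the input with this applied: reverse the string, then move the last 3 characters to the front (rotate right by 3).
For "mwsnlux" the result is "swmxuln".

swmxuln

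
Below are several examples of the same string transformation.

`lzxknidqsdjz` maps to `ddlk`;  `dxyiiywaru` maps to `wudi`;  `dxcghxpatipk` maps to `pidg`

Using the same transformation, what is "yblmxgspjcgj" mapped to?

Looking at the pairs, the operation is to keep one character in every 3, starting at position 1 (positions 1st, 4th, 7th, ...), then move the last 2 characters to the front (rotate right by 2).
Working it through for "yblmxgspjcgj": intermediate "ymsc", final "scym".

scym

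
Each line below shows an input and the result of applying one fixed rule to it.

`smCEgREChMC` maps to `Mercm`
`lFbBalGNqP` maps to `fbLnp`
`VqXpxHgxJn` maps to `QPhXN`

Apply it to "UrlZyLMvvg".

Rule — keep every other character starting from the second (positions 2nd, 4th, 6th, ...), then flip the case of every letter.
"UrlZyLMvvg" → "rZLvg" → "RzlVG".

RzlVG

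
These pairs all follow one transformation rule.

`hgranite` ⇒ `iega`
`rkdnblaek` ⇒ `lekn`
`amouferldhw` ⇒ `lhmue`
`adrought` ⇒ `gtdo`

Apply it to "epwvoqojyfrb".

fbpvqj

Looking at the pairs, the operation is to keep every other character starting from the second (positions 2nd, 4th, 6th, ...), then move the last 2 characters to the front (rotate right by 2).
Working it through for "epwvoqojyfrb": intermediate "pvqjfb", final "fbpvqj".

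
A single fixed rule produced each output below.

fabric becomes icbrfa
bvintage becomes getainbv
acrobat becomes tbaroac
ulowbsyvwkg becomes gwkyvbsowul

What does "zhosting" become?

The pattern: swap each adjacent pair of characters (1↔2, 3↔4, ...), then reverse the string.
Starting from "zhosting": after the first operation, "hzsoitgn"; after the second, "ngtioszh".

ngtioszh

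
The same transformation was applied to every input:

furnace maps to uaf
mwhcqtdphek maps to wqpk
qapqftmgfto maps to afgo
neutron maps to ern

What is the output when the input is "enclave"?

nae

The rule is to move the first character to the end, then keep one character in every 3, starting at position 1 (positions 1st, 4th, 7th, ...).
Applying both steps to "enclave": "nclavee", then "nae".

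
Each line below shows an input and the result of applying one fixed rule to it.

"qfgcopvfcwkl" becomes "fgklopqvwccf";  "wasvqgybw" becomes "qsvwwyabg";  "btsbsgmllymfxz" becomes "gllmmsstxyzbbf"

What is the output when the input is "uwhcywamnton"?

The rule is to sort the characters into alphabetical order, then move the first 3 characters to the end (rotate left by 3).
Starting from "uwhcywamnton": after the first operation, "achmnnotuwwy"; after the second, "mnnotuwwyach".

mnnotuwwyach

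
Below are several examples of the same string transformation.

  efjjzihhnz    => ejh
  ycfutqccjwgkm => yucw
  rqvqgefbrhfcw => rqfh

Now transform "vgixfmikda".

vxi

Rule — delete the last 2 characters, then keep one character in every 3, starting at position 1 (positions 1st, 4th, 7th, ...).
For "vgixfmikda", step one produces "vgixfmik"; step two turns that into "vxi".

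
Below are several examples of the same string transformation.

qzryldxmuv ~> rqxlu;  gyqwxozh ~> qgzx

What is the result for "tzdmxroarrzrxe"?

dtoxzrx

Each output is the input with this applied: keep every other character starting from the first (positions 1st, 3rd, 5th, ...), then swap each adjacent pair of characters (1↔2, 3↔4, ...).
Working it through for "tzdmxroarrzrxe": intermediate "tdxorzx", final "dtoxzrx".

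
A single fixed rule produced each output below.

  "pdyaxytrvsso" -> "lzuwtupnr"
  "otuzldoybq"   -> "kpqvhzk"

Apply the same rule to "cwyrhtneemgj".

ysundpjaa

Rule — delete the last 3 characters, then shift every letter 4 places backward in the alphabet (wrapping around).
Starting from "cwyrhtneemgj": after the first operation, "cwyrhtnee"; after the second, "ysundpjaa".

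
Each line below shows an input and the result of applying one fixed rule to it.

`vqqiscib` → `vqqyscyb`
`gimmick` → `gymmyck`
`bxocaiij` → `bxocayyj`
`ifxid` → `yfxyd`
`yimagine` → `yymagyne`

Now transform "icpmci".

Each output is the input with this applied: replace every "i" with "y".
On "icpmci" that produces "ycpmcy".

ycpmcy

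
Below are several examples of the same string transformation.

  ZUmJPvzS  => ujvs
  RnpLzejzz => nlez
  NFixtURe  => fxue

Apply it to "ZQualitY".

qaiy

The pattern: keep every other character starting from the second (positions 2nd, 4th, 6th, ...), then convert every letter to lowercase.
For "ZQualitY", step one produces "QaiY"; step two turns that into "qaiy".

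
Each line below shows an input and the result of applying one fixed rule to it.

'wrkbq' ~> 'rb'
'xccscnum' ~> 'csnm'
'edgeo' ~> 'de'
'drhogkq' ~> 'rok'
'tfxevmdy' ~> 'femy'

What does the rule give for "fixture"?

Looking at the pairs, the operation is to keep every other character starting from the second (positions 2nd, 4th, 6th, ...).
Applying that to "fixture" gives "itr".

itr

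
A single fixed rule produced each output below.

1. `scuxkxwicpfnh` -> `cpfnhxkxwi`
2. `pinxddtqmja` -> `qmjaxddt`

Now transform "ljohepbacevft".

cevfthepba

Each output is the input with this applied: delete the first 3 characters, then swap the front and back halves of the string.
Working it through for "ljohepbacevft": intermediate "hepbacevft", final "cevfthepba".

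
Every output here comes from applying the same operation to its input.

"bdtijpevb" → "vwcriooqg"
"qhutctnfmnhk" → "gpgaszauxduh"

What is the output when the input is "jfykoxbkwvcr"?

The rule is to shift every letter 13 places forward in the alphabet (wrapping around) — i.e. ROT13, then move the first 3 characters to the end (rotate left by 3).
Applying both steps to "jfykoxbkwvcr": "wslxbkoxjipe", then "xbkoxjipewsl".

xbkoxjipewsl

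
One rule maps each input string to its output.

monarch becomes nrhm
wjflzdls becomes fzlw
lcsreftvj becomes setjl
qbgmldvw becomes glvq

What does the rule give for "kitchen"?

The transformation: keep every other character starting from the first (positions 1st, 3rd, 5th, ...), then move the first character to the end.
Applying both steps to "kitchen": "kthn", then "thnk".

thnk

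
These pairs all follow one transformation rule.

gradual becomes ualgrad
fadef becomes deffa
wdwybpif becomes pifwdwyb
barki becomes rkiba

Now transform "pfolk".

olkpf

The pattern: move the last 3 characters to the front (rotate right by 3).
Applying that to "pfolk" gives "olkpf".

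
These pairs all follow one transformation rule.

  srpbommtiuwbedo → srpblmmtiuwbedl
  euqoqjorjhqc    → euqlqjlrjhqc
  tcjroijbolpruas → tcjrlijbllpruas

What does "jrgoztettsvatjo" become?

jrglztettsvatjl

Rule — replace every "o" with "l".
Doing the same to "jrgoztettsvatjo": "jrglztettsvatjl".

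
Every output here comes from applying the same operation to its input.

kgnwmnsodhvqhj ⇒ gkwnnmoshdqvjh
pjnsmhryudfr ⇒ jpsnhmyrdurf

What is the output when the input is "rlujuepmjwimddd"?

lrjueumpwjmiddd

The rule is to swap each adjacent pair of characters (1↔2, 3↔4, ...).
For "rlujuepmjwimddd" the result is "lrjueumpwjmiddd".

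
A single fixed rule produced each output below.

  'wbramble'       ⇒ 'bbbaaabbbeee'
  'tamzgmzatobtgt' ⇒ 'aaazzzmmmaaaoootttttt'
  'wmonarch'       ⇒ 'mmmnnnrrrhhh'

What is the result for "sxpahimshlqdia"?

What's happening: keep every other character starting from the second (positions 2nd, 4th, 6th, ...), then repeat every character 3 times.
For "sxpahimshlqdia", step one produces "xaislda"; step two turns that into "xxxaaaiiisssllldddaaa".

xxxaaaiiisssllldddaaa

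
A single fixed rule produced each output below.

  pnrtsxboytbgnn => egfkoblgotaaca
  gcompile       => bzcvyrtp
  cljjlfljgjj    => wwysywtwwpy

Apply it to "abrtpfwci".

Looking at the pairs, the operation is to move the first 2 characters to the end (rotate left by 2), then shift every letter 13 places forward in the alphabet (wrapping around) — i.e. ROT13.
"abrtpfwci" → "rtpfwciab" → "egcsjpvno".
(Check on "pnrtsxboytbgnn": → "rtsxboytbgnnpn" → "egfkoblgotaaca" ✓)

egcsjpvno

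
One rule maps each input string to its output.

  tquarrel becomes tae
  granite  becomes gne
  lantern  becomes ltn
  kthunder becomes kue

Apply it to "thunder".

tnr

The transformation: keep one character in every 3, starting at position 1 (positions 1st, 4th, 7th, ...).
Applying that to "thunder" gives "tnr".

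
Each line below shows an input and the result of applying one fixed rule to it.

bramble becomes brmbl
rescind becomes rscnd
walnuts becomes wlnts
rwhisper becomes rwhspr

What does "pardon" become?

prdn

Rule — remove every vowel.
For "pardon" the result is "prdn".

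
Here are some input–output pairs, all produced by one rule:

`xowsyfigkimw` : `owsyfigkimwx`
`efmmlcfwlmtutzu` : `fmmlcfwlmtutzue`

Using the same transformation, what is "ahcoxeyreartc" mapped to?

Rule — move the first character to the end.
For "ahcoxeyreartc" the result is "hcoxeyreartca".

hcoxeyreartca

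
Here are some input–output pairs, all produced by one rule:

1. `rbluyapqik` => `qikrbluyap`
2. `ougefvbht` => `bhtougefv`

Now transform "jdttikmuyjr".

yjrjdttikmu

The rule is to move the last 3 characters to the front (rotate right by 3).
So "jdttikmuyjr" becomes "yjrjdttikmu".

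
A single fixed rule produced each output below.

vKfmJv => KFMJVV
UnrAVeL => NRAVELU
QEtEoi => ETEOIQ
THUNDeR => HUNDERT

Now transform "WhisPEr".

Rule — move the first character to the end, then convert every letter to uppercase.
On "WhisPEr" that produces "HISPERW".
(Check on "THUNDeR": → "HUNDeRT" → "HUNDERT" ✓)

HISPERW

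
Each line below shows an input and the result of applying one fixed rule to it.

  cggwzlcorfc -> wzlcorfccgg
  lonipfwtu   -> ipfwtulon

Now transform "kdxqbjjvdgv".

qbjjvdgvkdx

Looking at the pairs, the operation is to move the first 3 characters to the end (rotate left by 3).
For "kdxqbjjvdgv" the result is "qbjjvdgvkdx".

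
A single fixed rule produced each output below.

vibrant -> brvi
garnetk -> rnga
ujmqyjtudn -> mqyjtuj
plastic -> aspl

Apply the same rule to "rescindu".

scire

The pattern: delete the last 3 characters, then move the first 2 characters to the end (rotate left by 2).
On "rescindu": the first step gives "resci", and the second then gives "scire".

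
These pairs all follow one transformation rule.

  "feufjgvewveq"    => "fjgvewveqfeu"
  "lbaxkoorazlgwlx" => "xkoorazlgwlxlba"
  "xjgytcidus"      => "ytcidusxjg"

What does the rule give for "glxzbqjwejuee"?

zbqjwejueeglx

The rule is to move the first 3 characters to the end (rotate left by 3).
For "glxzbqjwejuee" the result is "zbqjwejueeglx".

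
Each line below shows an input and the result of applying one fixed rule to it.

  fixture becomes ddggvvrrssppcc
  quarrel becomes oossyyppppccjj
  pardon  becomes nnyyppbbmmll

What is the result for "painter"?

What's happening: double every character, then shift every letter 2 places backward in the alphabet (wrapping around).
"painter" → "ppaaiinntteerr" → "nnyyggllrrccpp".

nnyyggllrrccpp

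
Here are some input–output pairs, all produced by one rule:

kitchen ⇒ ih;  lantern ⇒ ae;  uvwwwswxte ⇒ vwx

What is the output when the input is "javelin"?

al

What's happening: keep one character in every 3, starting at position 2 (positions 2nd, 5th, 8th, ...).
So "javelin" becomes "al".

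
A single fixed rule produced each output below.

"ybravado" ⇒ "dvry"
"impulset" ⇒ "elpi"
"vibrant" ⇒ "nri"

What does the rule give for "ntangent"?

Each output is the input with this applied: reverse the string, then keep every other character starting from the second (positions 2nd, 4th, 6th, ...).
On "ntangent": the first step gives "tnegnatn", and the second then gives "ngan".

ngan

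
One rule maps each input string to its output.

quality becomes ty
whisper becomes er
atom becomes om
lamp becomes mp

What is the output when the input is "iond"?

nd

The rule is to keep only the last 2 characters.
Applying that to "iond" gives "nd".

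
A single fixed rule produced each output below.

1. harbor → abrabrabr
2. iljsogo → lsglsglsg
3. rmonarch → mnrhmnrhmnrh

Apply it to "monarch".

oacoacoac

The transformation: keep every other character starting from the second (positions 2nd, 4th, 6th, ...), then write the whole string 3 times in a row.
For "monarch", step one produces "oac"; step two turns that into "oacoacoac".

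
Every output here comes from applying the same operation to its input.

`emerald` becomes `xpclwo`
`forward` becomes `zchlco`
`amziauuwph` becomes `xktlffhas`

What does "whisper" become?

stdapc

The transformation: shift every letter 11 places forward in the alphabet (wrapping around), then delete the first character.
For "whisper", step one produces "hstdapc"; step two turns that into "stdapc".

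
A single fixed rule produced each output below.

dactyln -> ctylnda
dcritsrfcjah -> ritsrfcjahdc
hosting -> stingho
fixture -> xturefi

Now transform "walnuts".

lnutswa

Rule — move the first 2 characters to the end (rotate left by 2).
So "walnuts" becomes "lnutswa".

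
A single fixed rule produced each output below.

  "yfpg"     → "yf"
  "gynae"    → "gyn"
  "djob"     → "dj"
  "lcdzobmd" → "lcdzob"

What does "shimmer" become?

Looking at the pairs, the operation is to delete the last 2 characters.
On "shimmer" that produces "shimm".

shimm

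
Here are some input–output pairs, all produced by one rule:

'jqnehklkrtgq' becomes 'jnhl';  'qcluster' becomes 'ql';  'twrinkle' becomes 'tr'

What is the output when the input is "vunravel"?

The transformation: keep every other character starting from the first (positions 1st, 3rd, 5th, ...), then delete the last 2 characters.
"vunravel" → "vnae" → "vn".

vn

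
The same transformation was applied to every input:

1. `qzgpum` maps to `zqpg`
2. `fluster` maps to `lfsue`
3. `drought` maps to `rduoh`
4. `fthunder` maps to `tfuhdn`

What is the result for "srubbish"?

rsbuib

The rule is to swap each adjacent pair of characters (1↔2, 3↔4, ...), then delete the last 2 characters.
Starting from "srubbish": after the first operation, "rsbuibhs"; after the second, "rsbuib".
(Check on "qzgpum": → "zqpgmu" → "zqpg" ✓)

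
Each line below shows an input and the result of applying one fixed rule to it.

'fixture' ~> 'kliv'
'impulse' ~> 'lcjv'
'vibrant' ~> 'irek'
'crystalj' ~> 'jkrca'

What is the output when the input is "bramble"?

dscv

In each case the input is transformed by: delete the first 3 characters, then shift every letter 9 places backward in the alphabet (wrapping around).
Applying that to "bramble" gives "dscv".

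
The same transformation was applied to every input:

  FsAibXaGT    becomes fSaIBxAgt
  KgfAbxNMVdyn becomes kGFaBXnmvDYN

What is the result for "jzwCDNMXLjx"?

JZWcdnmxlJX

The rule is to flip the case of every letter.
Doing the same to "jzwCDNMXLjx": "JZWcdnmxlJX".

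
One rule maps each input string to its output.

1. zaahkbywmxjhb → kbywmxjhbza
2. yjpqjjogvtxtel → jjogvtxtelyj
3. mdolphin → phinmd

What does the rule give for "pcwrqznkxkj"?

qznkxkjpc

In each case the input is transformed by: move the first 2 characters to the end (rotate left by 2), then delete the first 2 characters.
So "pcwrqznkxkj" becomes "qznkxkjpc".
(Check on "yjpqjjogvtxtel": → "pqjjogvtxtelyj" → "jjogvtxtelyj" ✓)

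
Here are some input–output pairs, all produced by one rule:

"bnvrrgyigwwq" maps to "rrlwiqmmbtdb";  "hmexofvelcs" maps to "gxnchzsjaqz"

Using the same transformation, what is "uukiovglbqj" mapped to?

wleppfdjqbg

Each output is the input with this applied: move the last 3 characters to the front (rotate right by 3), then shift every letter 5 places backward in the alphabet (wrapping around).
On "uukiovglbqj": the first step gives "bqjuukiovgl", and the second then gives "wleppfdjqbg".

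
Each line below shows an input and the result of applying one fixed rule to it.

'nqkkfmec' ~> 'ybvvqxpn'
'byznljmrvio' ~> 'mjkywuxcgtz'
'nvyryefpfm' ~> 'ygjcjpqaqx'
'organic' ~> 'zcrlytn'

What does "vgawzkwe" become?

grlhkvhp

Rule — shift every letter 11 places forward in the alphabet (wrapping around).
For "vgawzkwe" the result is "grlhkvhp".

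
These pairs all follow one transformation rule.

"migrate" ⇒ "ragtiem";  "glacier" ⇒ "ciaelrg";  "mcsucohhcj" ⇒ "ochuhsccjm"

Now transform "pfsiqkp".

Each output is the input with this applied: take characters alternately from the front and the back (1st, last, 2nd, 2nd-last, ...), then reverse the string.
On "pfsiqkp": the first step gives "ppfksqi", and the second then gives "iqskfpp".
(Check on "mcsucohhcj": → "mjccshuhco" → "ochuhsccjm" ✓)

iqskfpp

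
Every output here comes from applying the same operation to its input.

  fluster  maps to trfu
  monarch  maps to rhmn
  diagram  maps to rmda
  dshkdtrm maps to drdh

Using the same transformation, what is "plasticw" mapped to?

tcpa

What's happening: keep every other character starting from the first (positions 1st, 3rd, 5th, ...), then swap the front and back halves of the string.
Applying both steps to "plasticw": "patc", then "tcpa".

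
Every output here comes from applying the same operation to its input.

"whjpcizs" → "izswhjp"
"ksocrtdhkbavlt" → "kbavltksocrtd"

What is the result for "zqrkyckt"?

cktzqrk

In each case the input is transformed by: swap the front and back halves of the string, then delete the first character.
Working it through for "zqrkyckt": intermediate "ycktzqrk", final "cktzqrk".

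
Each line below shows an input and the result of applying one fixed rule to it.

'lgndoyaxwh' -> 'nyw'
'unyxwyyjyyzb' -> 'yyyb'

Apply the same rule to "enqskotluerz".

qouz

What's happening: keep one character in every 3, starting at position 3 (positions 3rd, 6th, 9th, ...).
For "enqskotluerz" the result is "qouz".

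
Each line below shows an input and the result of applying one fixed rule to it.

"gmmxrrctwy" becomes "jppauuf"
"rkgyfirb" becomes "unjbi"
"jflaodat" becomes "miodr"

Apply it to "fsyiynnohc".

The transformation: delete the last 3 characters, then shift every letter 3 places forward in the alphabet (wrapping around).
For "fsyiynnohc", step one produces "fsyiynn"; step two turns that into "ivblbqq".

ivblbqq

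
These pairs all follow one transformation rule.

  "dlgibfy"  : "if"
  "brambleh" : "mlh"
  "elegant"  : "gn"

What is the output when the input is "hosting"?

The rule is to keep every other character starting from the second (positions 2nd, 4th, 6th, ...), then delete the first character.
Applying both steps to "hosting": "otn", then "tn".

tn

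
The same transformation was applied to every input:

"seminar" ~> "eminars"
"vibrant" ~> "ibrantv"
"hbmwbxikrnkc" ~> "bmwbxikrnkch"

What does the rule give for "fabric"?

abricf

The rule is to move the first character to the end.
Applying that to "fabric" gives "abricf".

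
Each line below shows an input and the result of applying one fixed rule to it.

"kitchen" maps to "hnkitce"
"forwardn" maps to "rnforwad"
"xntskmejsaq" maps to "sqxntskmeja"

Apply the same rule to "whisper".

Rule — move the last 2 characters to the front (rotate right by 2), then swap the first and last characters.
Working it through for "whisper": intermediate "erwhisp", final "prwhise".

prwhise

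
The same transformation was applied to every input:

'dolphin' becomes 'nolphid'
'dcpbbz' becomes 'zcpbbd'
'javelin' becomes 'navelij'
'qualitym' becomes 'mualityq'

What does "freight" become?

Looking at the pairs, the operation is to swap the first and last characters.
"freight" → "treighf".

treighf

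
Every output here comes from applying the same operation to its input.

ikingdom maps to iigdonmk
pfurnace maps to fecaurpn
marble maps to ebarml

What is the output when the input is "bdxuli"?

Looking at the pairs, the operation is to sort the characters into reverse alphabetical order, then swap the front and back halves of the string.
Working it through for "bdxuli": intermediate "xulidb", final "idbxul".

idbxul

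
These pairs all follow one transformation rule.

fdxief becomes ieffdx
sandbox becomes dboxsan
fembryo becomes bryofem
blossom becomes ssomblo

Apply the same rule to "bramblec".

mblecbra

Looking at the pairs, the operation is to move the first 3 characters to the end (rotate left by 3).
On "bramblec" that produces "mblecbra".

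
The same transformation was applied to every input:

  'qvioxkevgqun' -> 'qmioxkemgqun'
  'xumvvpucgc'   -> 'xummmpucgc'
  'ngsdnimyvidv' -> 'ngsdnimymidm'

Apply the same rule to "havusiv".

Looking at the pairs, the operation is to replace every "v" with "m".
Applying that to "havusiv" gives "hamusim".

hamusim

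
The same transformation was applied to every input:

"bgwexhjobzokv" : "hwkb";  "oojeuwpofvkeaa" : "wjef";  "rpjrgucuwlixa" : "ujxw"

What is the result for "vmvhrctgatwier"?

The rule is to keep one character in every 3, starting at position 3 (positions 3rd, 6th, 9th, ...), then swap each adjacent pair of characters (1↔2, 3↔4, ...).
For "vmvhrctgatwier", step one produces "vcai"; step two turns that into "cvia".

cvia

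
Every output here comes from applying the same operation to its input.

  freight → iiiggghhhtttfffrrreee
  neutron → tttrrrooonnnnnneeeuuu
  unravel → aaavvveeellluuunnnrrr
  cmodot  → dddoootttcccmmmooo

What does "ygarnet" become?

rrrnnneeetttyyygggaaa

Looking at the pairs, the operation is to move the first 3 characters to the end (rotate left by 3), then repeat every character 3 times.
For "ygarnet" the result is "rrrnnneeetttyyygggaaa".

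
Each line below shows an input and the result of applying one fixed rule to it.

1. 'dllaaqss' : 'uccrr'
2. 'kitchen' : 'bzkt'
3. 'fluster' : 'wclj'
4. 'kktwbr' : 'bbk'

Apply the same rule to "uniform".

Looking at the pairs, the operation is to delete the last 3 characters, then shift every letter 9 places backward in the alphabet (wrapping around).
For "uniform", step one produces "unif"; step two turns that into "lezw".

lezw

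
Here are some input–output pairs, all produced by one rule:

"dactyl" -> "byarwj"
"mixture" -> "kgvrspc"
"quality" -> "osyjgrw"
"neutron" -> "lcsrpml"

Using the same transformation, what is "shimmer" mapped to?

qfgkkcp

Looking at the pairs, the operation is to shift every letter 2 places backward in the alphabet (wrapping around).
So "shimmer" becomes "qfgkkcp".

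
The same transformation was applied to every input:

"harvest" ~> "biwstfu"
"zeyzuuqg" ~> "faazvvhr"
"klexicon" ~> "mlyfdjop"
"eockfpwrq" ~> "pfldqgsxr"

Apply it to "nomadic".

The pattern: swap each adjacent pair of characters (1↔2, 3↔4, ...), then shift every letter 1 place forward in the alphabet (wrapping around).
On "nomadic": the first step gives "onamidc", and the second then gives "pobnjed".

pobnjed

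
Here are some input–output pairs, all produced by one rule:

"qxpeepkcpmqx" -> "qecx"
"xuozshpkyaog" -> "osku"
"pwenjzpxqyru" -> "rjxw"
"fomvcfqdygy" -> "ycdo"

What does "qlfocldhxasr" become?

schl

The rule is to keep one character in every 3, starting at position 2 (positions 2nd, 5th, 8th, ...), then swap the first and last characters.
Starting from "qlfocldhxasr": after the first operation, "lchs"; after the second, "schl".
(Check on "xuozshpkyaog": → "usko" → "osku" ✓)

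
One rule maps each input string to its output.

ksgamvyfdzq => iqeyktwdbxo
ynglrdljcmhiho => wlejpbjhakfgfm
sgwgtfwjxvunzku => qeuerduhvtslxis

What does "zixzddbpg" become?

In each case the input is transformed by: shift every letter 2 places backward in the alphabet (wrapping around).
Applying that to "zixzddbpg" gives "xgvxbbzne".

xgvxbbzne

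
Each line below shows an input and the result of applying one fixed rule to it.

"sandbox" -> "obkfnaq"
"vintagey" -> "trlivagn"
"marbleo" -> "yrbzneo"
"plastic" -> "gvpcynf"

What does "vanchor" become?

The transformation: shift every letter 13 places forward in the alphabet (wrapping around) — i.e. ROT13, then move the last 3 characters to the front (rotate right by 3).
Applying both steps to "vanchor": "inapube", then "ubeinap".
(Check on "marbleo": → "zneoyrb" → "yrbzneo" ✓)

ubeinap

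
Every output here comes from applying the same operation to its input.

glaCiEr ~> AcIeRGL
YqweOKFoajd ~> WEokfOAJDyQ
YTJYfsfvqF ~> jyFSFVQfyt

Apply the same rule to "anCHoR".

What's happening: flip the case of every letter, then move the first 2 characters to the end (rotate left by 2).
For "anCHoR", step one produces "ANchOr"; step two turns that into "chOrAN".

chOrAN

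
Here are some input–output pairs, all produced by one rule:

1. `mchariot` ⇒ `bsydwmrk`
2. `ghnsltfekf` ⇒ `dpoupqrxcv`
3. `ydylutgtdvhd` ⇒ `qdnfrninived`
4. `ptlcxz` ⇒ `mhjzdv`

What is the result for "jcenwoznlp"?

yjxvztmoxg

The rule is to swap the front and back halves of the string, then shift every letter 10 places forward in the alphabet (wrapping around).
"jcenwoznlp" → "oznlpjcenw" → "yjxvztmoxg".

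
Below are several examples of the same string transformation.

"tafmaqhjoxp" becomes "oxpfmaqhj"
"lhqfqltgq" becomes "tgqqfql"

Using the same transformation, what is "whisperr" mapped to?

errisp

In each case the input is transformed by: delete the first 2 characters, then move the last 3 characters to the front (rotate right by 3).
Working it through for "whisperr": intermediate "isperr", final "errisp".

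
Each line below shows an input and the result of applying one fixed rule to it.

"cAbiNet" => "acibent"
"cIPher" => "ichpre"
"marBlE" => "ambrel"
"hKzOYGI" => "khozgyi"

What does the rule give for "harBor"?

ahbrro

What's happening: swap each adjacent pair of characters (1↔2, 3↔4, ...), then convert every letter to lowercase.
For "harBor" the result is "ahbrro".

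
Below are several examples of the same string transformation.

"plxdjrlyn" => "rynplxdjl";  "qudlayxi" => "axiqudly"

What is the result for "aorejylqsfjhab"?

The pattern: move the last 3 characters to the front (rotate right by 3), then swap the first and last characters.
"aorejylqsfjhab" → "jabaorejylqsfh".

jabaorejylqsfh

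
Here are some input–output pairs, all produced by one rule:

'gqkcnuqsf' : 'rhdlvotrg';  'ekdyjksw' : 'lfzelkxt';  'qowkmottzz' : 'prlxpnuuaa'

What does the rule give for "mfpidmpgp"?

What's happening: shift every letter 1 place forward in the alphabet (wrapping around), then swap each adjacent pair of characters (1↔2, 3↔4, ...).
Doing the same to "mfpidmpgp": "gnjqnehqq".

gnjqnehqq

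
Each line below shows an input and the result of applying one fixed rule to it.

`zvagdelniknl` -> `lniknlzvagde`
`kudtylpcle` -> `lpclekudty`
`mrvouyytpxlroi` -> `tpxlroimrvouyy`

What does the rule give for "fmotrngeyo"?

ngeyofmotr

Looking at the pairs, the operation is to swap the front and back halves of the string.
For "fmotrngeyo" the result is "ngeyofmotr".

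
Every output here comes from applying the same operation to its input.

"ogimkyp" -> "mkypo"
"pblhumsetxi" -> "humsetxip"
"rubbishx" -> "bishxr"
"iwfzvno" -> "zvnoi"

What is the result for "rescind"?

cindr

What's happening: move the first character to the end, then delete the first 2 characters.
Applying both steps to "rescind": "escindr", then "cindr".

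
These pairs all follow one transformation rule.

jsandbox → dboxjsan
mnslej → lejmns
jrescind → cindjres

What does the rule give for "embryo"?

ryoemb

The rule is to swap the front and back halves of the string.
So "embryo" becomes "ryoemb".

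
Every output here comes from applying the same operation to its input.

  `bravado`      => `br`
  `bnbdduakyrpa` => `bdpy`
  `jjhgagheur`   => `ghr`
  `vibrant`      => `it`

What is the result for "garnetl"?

What's happening: sort the characters into alphabetical order, then keep one character in every 3, starting at position 3 (positions 3rd, 6th, 9th, ...).
Working it through for "garnetl": intermediate "aeglnrt", final "gr".

gr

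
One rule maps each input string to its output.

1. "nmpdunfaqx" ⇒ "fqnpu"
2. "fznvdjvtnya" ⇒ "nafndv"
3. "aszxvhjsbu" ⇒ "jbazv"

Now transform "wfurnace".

ncwu

The transformation: keep every other character starting from the first (positions 1st, 3rd, 5th, ...), then move the last 2 characters to the front (rotate right by 2).
For "wfurnace", step one produces "wunc"; step two turns that into "ncwu".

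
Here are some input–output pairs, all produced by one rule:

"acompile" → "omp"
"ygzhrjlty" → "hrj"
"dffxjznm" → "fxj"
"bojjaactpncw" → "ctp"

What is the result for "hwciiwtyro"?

In each case the input is transformed by: delete the last 3 characters, then keep only the last 3 characters.
Working it through for "hwciiwtyro": intermediate "hwciiwt", final "iwt".

iwt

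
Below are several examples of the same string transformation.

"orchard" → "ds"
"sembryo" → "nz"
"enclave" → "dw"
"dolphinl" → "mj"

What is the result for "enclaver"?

The rule is to keep one character in every 3, starting at position 3 (positions 3rd, 6th, 9th, ...), then shift every letter 1 place forward in the alphabet (wrapping around).
Working it through for "enclaver": intermediate "cv", final "dw".
(Check on "enclave": → "cv" → "dw" ✓)

dw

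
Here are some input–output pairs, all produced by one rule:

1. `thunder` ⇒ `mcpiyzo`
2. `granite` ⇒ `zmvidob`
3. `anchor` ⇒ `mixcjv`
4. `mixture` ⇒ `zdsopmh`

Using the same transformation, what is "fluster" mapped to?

What's happening: shift every letter 5 places backward in the alphabet (wrapping around), then swap the first and last characters.
Working it through for "fluster": intermediate "agpnozm", final "mgpnoza".

mgpnoza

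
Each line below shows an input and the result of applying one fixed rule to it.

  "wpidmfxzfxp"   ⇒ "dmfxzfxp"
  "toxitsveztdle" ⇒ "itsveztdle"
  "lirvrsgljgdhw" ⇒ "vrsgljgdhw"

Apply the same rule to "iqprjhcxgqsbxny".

Rule — delete the first 3 characters.
For "iqprjhcxgqsbxny" the result is "rjhcxgqsbxny".

rjhcxgqsbxny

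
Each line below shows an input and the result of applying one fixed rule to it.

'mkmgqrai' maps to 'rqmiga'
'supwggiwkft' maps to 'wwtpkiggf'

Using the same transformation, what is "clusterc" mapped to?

Each output is the input with this applied: delete the first 2 characters, then sort the characters into reverse alphabetical order.
Starting from "clusterc": after the first operation, "usterc"; after the second, "utsrec".
(Check on "supwggiwkft": → "pwggiwkft" → "wwtpkiggf" ✓)

utsrec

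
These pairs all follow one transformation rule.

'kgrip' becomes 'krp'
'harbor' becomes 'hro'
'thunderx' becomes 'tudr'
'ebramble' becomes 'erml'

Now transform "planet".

pae

Each output is the input with this applied: keep every other character starting from the first (positions 1st, 3rd, 5th, ...).
Doing the same to "planet": "pae".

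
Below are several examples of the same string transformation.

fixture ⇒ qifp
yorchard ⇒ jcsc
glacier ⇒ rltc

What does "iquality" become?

tfwe

Looking at the pairs, the operation is to keep every other character starting from the first (positions 1st, 3rd, 5th, ...), then shift every letter 11 places forward in the alphabet (wrapping around).
"iquality" → "iult" → "tfwe".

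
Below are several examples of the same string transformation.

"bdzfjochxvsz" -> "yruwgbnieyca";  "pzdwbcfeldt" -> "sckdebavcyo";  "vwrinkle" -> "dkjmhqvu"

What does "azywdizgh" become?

Each output is the input with this applied: shift every letter 1 place backward in the alphabet (wrapping around), then reverse the string.
Applying both steps to "azywdizgh": "zyxvchyfg", then "gfyhcvxyz".

gfyhcvxyz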